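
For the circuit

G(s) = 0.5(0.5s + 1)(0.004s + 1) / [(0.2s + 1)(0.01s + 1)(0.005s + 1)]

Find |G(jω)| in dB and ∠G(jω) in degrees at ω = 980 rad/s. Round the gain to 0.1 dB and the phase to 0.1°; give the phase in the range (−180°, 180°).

-19.8 dB, -86.8°

At ω = 980 rad/s:
zero (1 + j980·0.5) = 1 + j490 → |·| ≈ 490, ∠ ≈ 89.88°
zero (1 + j980·0.004) = 1 + j3.92 → |·| ≈ 4.0455, ∠ ≈ 75.69°
pole (1 + j980·0.2) = 1 + j196 → |·| ≈ 196, ∠ ≈ 89.71°
pole (1 + j980·0.01) = 1 + j9.8 → |·| ≈ 9.8509, ∠ ≈ 84.17°
pole (1 + j980·0.005) = 1 + j4.9 → |·| ≈ 5.001, ∠ ≈ 78.47°
|G| = 0.5 · 490 · 4.0455 / (196 · 9.8509 · 5.001) ≈ 0.10265
Gain = 20 log₁₀(0.10265) ≈ -19.77 dB
∠G = (89.88° + 75.69°) − (89.71° + 84.17° + 78.47°) = -86.78°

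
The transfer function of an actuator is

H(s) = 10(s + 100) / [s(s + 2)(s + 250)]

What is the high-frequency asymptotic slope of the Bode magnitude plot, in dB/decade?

Each pole contributes −20 dB/decade at high frequency; each zero contributes +20 dB/decade.
Net: 1 zero(s) − 3 pole(s) → -40 dB/decade.

-40 dB/decade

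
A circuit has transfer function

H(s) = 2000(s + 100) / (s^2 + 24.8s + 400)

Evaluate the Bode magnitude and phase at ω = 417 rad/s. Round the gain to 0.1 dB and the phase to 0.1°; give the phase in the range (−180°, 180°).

13.9 dB, -100.1°

At s = jω = j417:
zero (s+100): 100 + j417 → |·| = √(100²+417²) = √183889 ≈ 428.82, ∠ = arctan(417/100) ≈ 76.51°
quadratic: (j417)² + 24.8·j417 + 400 = -173489 + j10341.6 → |·| ≈ 1.738e+05, ∠ ≈ 176.59°
|H| = 2000 · 428.82 / 1.738e+05 ≈ 4.9346
Gain = 20 log₁₀(4.9346) ≈ 13.87 dB
∠H = 76.51° − 176.59° = -100.08°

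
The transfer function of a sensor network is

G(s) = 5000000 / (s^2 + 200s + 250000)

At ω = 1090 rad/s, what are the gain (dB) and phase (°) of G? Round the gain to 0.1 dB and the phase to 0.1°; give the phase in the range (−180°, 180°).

At s = jω = j1090:
quadratic: (j1090)² + 200·j1090 + 250000 = -938100 + j218000 → |·| ≈ 9.631e+05, ∠ ≈ 166.92°
|G| = 5000000 / 9.631e+05 ≈ 5.1916
Gain = 20 log₁₀(5.1916) ≈ 14.31 dB
∠G = 0.00° − 166.92° = -166.92°

14.3 dB, -166.9°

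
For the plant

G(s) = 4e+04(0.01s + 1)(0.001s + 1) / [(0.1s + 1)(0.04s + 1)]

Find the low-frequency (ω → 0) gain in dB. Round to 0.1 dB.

G(0) = 4e+04 · 1 / 1 = 40000
20 log₁₀(40000) ≈ 92.04 dB

92.0 dB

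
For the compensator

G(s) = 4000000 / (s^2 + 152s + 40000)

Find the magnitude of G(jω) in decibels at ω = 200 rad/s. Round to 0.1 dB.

42.4 dB

At s = jω = j200:
quadratic: (j200)² + 152·j200 + 40000 = 0 + j30400 → |·| ≈ 30400, ∠ ≈ 90.00°
|G| = 4000000 / 30400 ≈ 131.58
Gain = 20 log₁₀(131.58) ≈ 42.38 dB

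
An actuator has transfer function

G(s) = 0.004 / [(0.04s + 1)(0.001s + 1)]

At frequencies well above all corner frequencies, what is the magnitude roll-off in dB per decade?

Each pole contributes −20 dB/decade at high frequency; each zero contributes +20 dB/decade.
Net: 0 zero(s) − 2 pole(s) → -40 dB/decade.

-40 dB/decade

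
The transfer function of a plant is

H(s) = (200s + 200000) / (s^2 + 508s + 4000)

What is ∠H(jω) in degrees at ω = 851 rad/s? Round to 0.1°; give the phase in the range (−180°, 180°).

-108.6°

Substitute s = j851:
Numerator: 200(j851) + 200000 = 200000 + j170200
Denominator: (j851)^2 + 508(j851) + 4000 = -720201 + j432308
|N| = √(200000² + 170200²) ≈ 2.6262e+05, ∠N ≈ 40.40°
|D| = √(720201² + 432308²) ≈ 8.3999e+05, ∠D ≈ 149.03°
∠H = 40.40° − 149.03° = -108.63°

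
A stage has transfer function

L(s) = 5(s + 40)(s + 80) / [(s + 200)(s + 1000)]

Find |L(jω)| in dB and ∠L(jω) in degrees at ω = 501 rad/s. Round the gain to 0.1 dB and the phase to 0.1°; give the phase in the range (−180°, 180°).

6.5 dB, 71.5°

At s = jω = j501:
zero (s+40): 40 + j501 → |·| = √(40²+501²) = √252601 ≈ 502.59, ∠ = arctan(501/40) ≈ 85.44°
zero (s+80): 80 + j501 → |·| = √(80²+501²) = √257401 ≈ 507.35, ∠ = arctan(501/80) ≈ 80.93°
pole (s+200): 200 + j501 → |·| = √(200²+501²) = √291001 ≈ 539.45, ∠ = arctan(501/200) ≈ 68.24°
pole (s+1000): 1000 + j501 → |·| = √(1000²+501²) = √1251001 ≈ 1118.5, ∠ = arctan(501/1000) ≈ 26.61°
|L| = 5 · 2.5499e+05 / 6.0337e+05 ≈ 2.113
Gain = 20 log₁₀(2.113) ≈ 6.50 dB
∠L = 166.37° − 94.85° = 71.52°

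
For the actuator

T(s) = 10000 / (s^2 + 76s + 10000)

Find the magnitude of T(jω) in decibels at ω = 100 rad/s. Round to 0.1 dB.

At s = jω = j100:
quadratic: (j100)² + 76·j100 + 10000 = 0 + j7600 → |·| ≈ 7600, ∠ ≈ 90.00°
|T| = 10000 / 7600 ≈ 1.3158
Gain = 20 log₁₀(1.3158) ≈ 2.38 dB

2.4 dB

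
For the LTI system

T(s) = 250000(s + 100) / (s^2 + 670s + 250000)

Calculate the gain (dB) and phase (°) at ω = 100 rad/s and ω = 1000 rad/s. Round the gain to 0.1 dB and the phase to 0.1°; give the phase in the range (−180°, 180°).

ω = 100: 43.0 dB, 29.4°; ω = 1000: 48.0 dB, -53.9°

At s = jω = j100:
zero (s+100): 100 + j100 → |·| = √(100²+100²) = √20000 ≈ 141.42, ∠ = arctan(100/100) ≈ 45.00°
quadratic: (j100)² + 670·j100 + 250000 = 240000 + j67000 → |·| ≈ 2.4918e+05, ∠ ≈ 15.60°
|T| = 250000 · 141.42 / 2.4918e+05 ≈ 141.89
Gain = 20 log₁₀(141.89) ≈ 43.04 dB
∠T = 45.00° − 15.60° = 29.40°

At s = jω = j1000:
zero (s+100): 100 + j1000 → |·| = √(100²+1000²) = √1010000 ≈ 1005, ∠ = arctan(1000/100) ≈ 84.29°
quadratic: (j1000)² + 670·j1000 + 250000 = -750000 + j670000 → |·| ≈ 1.0057e+06, ∠ ≈ 138.22°
|T| = 250000 · 1005 / 1.0057e+06 ≈ 249.83
Gain = 20 log₁₀(249.83) ≈ 47.95 dB
∠T = 84.29° − 138.22° = -53.93°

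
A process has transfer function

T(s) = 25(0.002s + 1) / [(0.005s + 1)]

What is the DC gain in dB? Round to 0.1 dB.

T(0) = 25 · 1 / 1 = 25
20 log₁₀(25) ≈ 27.96 dB

28.0 dB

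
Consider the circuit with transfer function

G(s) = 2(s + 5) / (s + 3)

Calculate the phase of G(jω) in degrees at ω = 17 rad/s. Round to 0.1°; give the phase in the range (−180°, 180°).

-6.4°

At s = jω = j17:
zero (s+5): 5 + j17 → |·| = √(5²+17²) = √314 ≈ 17.72, ∠ = arctan(17/5) ≈ 73.61°
pole (s+3): 3 + j17 → |·| = √(3²+17²) = √298 ≈ 17.263, ∠ = arctan(17/3) ≈ 79.99°
∠G = 73.61° − 79.99° = -6.38°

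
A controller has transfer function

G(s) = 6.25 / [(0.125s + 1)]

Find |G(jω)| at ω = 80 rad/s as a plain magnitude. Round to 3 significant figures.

0.622

At ω = 80 rad/s:
pole (1 + j80·0.125) = 1 + j10 → |·| ≈ 10.05, ∠ ≈ 84.29°
|G| = 6.25 · 1 / (10.05) ≈ 0.62189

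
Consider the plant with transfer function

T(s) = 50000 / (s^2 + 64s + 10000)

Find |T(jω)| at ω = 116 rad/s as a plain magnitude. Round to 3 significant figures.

At s = jω = j116:
quadratic: (j116)² + 64·j116 + 10000 = -3456 + j7424 → |·| ≈ 8189, ∠ ≈ 114.96°
|T| = 50000 / 8189 ≈ 6.1058

6.11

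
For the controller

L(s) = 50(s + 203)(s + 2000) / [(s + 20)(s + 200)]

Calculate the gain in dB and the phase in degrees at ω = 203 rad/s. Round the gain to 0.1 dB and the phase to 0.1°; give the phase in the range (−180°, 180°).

53.9 dB, -79.0°

At s = jω = j203:
zero (s+203): 203 + j203 → |·| = √(203²+203²) = √82418 ≈ 287.09, ∠ = arctan(203/203) ≈ 45.00°
zero (s+2000): 2000 + j203 → |·| = √(2000²+203²) = √4041209 ≈ 2010.3, ∠ = arctan(203/2000) ≈ 5.80°
pole (s+20): 20 + j203 → |·| = √(20²+203²) = √41609 ≈ 203.98, ∠ = arctan(203/20) ≈ 84.37°
pole (s+200): 200 + j203 → |·| = √(200²+203²) = √81209 ≈ 284.97, ∠ = arctan(203/200) ≈ 45.43°
|L| = 50 · 5.7714e+05 / 58128 ≈ 496.44
Gain = 20 log₁₀(496.44) ≈ 53.92 dB
∠L = 50.80° − 129.80° = -79.00°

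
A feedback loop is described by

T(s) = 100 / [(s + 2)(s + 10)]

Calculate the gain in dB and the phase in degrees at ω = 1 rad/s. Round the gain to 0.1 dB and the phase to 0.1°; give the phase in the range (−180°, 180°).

At s = jω = j1:
pole (s+2): 2 + j1 → |·| = √(2²+1²) = √5 ≈ 2.2361, ∠ = arctan(1/2) ≈ 26.57°
pole (s+10): 10 + j1 → |·| = √(10²+1²) = √101 ≈ 10.05, ∠ = arctan(1/10) ≈ 5.71°
|T| = 100 / 22.473 ≈ 4.4498
Gain = 20 log₁₀(4.4498) ≈ 12.97 dB
∠T = 0.00° − 32.28° = -32.28°

13.0 dB, -32.3°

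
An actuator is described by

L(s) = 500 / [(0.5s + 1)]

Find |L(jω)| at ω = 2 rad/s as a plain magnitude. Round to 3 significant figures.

At ω = 2 rad/s:
pole (1 + j2·0.5) = 1 + j1 → |·| ≈ 1.4142, ∠ ≈ 45.00°
|L| = 500 · 1 / (1.4142) ≈ 353.56

354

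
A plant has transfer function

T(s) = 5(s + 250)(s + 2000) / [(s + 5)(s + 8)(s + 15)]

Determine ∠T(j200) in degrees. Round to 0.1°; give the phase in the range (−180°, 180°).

142.4°

At s = jω = j200:
zero (s+250): 250 + j200 → |·| = √(250²+200²) = √102500 ≈ 320.16, ∠ = arctan(200/250) ≈ 38.66°
zero (s+2000): 2000 + j200 → |·| = √(2000²+200²) = √4040000 ≈ 2010, ∠ = arctan(200/2000) ≈ 5.71°
pole (s+5): 5 + j200 → |·| = √(5²+200²) = √40025 ≈ 200.06, ∠ = arctan(200/5) ≈ 88.57°
pole (s+8): 8 + j200 → |·| = √(8²+200²) = √40064 ≈ 200.16, ∠ = arctan(200/8) ≈ 87.71°
pole (s+15): 15 + j200 → |·| = √(15²+200²) = √40225 ≈ 200.56, ∠ = arctan(200/15) ≈ 85.71°
∠T = 44.37° − 261.99° = -217.62° ≡ 142.38° (principal value)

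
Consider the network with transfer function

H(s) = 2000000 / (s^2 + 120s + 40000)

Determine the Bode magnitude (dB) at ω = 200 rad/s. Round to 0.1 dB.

38.4 dB

At s = jω = j200:
quadratic: (j200)² + 120·j200 + 40000 = 0 + j24000 → |·| ≈ 24000, ∠ ≈ 90.00°
|H| = 2000000 / 24000 ≈ 83.333
Gain = 20 log₁₀(83.333) ≈ 38.42 dB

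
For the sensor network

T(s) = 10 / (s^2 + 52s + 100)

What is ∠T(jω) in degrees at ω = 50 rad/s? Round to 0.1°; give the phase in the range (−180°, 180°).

Substitute s = j50:
Numerator: 10 = 10 + j0
Denominator: (j50)^2 + 52(j50) + 100 = -2400 + j2600
|N| = √(10² + 0²) ≈ 10, ∠N ≈ 0.00°
|D| = √(2400² + 2600²) ≈ 3538.4, ∠D ≈ 132.71°
∠T = 0.00° − 132.71° = -132.71°

-132.7°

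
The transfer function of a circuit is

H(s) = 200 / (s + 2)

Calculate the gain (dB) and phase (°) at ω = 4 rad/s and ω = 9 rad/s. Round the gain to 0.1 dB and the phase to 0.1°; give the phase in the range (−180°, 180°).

ω = 4: 33.0 dB, -63.4°; ω = 9: 26.7 dB, -77.5°

Substitute s = j4:
Numerator: 200 = 200 + j0
Denominator: (j4) + 2 = 2 + j4
|N| = √(200² + 0²) ≈ 200, ∠N ≈ 0.00°
|D| = √(2² + 4²) ≈ 4.4721, ∠D ≈ 63.43°
|H| = 200 / 4.4721 ≈ 44.722
Gain = 20 log₁₀(44.722) ≈ 33.01 dB
∠H = 0.00° − 63.43° = -63.43°

Substitute s = j9:
Numerator: 200 = 200 + j0
Denominator: (j9) + 2 = 2 + j9
|N| = √(200² + 0²) ≈ 200, ∠N ≈ 0.00°
|D| = √(2² + 9²) ≈ 9.2195, ∠D ≈ 77.47°
|H| = 200 / 9.2195 ≈ 21.693
Gain = 20 log₁₀(21.693) ≈ 26.73 dB
∠H = 0.00° − 77.47° = -77.47°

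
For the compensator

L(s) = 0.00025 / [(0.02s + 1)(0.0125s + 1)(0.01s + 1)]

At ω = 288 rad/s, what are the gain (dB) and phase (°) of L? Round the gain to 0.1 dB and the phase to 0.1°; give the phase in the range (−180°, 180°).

-108.5 dB, 134.5°

At ω = 288 rad/s:
pole (1 + j288·0.02) = 1 + j5.76 → |·| ≈ 5.8462, ∠ ≈ 80.15°
pole (1 + j288·0.0125) = 1 + j3.6 → |·| ≈ 3.7363, ∠ ≈ 74.48°
pole (1 + j288·0.01) = 1 + j2.88 → |·| ≈ 3.0487, ∠ ≈ 70.85°
|L| = 0.00025 · 1 / (5.8462 · 3.7363 · 3.0487) ≈ 3.7541e-06
Gain = 20 log₁₀(3.7541e-06) ≈ -108.51 dB
∠L = (0°) − (80.15° + 74.48° + 70.85°) = -225.48° ≡ 134.52° (principal value)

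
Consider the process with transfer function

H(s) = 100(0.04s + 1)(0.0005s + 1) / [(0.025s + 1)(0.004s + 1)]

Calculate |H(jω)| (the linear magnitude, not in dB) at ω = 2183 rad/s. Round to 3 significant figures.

At ω = 2183 rad/s:
zero (1 + j2183·0.04) = 1 + j87.32 → |·| ≈ 87.326, ∠ ≈ 89.34°
zero (1 + j2183·0.0005) = 1 + j1.0915 → |·| ≈ 1.4803, ∠ ≈ 47.51°
pole (1 + j2183·0.025) = 1 + j54.575 → |·| ≈ 54.584, ∠ ≈ 88.95°
pole (1 + j2183·0.004) = 1 + j8.732 → |·| ≈ 8.7891, ∠ ≈ 83.47°
|H| = 100 · 87.326 · 1.4803 / (54.584 · 8.7891) ≈ 26.945

26.9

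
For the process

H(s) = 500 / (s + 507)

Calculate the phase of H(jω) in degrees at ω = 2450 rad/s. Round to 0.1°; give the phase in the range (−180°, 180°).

-78.3°

At s = jω = j2450:
pole (s+507): 507 + j2450 → |·| = √(507²+2450²) = √6259549 ≈ 2501.9, ∠ = arctan(2450/507) ≈ 78.31°
∠H = 0.00° − 78.31° = -78.31°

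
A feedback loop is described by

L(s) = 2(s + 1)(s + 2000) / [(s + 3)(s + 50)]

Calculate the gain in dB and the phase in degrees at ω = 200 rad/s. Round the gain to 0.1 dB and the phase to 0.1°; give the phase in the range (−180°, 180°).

At s = jω = j200:
zero (s+1): 1 + j200 → |·| = √(1²+200²) = √40001 ≈ 200, ∠ = arctan(200/1) ≈ 89.71°
zero (s+2000): 2000 + j200 → |·| = √(2000²+200²) = √4040000 ≈ 2010, ∠ = arctan(200/2000) ≈ 5.71°
pole (s+3): 3 + j200 → |·| = √(3²+200²) = √40009 ≈ 200.02, ∠ = arctan(200/3) ≈ 89.14°
pole (s+50): 50 + j200 → |·| = √(50²+200²) = √42500 ≈ 206.16, ∠ = arctan(200/50) ≈ 75.96°
|L| = 2 · 4.02e+05 / 41236 ≈ 19.498
Gain = 20 log₁₀(19.498) ≈ 25.80 dB
∠L = 95.42° − 165.10° = -69.68°

25.8 dB, -69.7°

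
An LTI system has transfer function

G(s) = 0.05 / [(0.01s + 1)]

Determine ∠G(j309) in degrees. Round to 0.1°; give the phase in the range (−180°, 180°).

At ω = 309 rad/s:
pole (1 + j309·0.01) = 1 + j3.09 → |·| ≈ 3.2478, ∠ ≈ 72.07°
∠G = (0°) − (72.07°) = -72.07°

-72.1°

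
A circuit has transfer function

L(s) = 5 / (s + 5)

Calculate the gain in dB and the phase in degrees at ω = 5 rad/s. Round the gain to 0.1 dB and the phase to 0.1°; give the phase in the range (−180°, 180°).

Substitute s = j5:
Numerator: 5 = 5 + j0
Denominator: (j5) + 5 = 5 + j5
|N| = √(5² + 0²) ≈ 5, ∠N ≈ 0.00°
|D| = √(5² + 5²) ≈ 7.0711, ∠D ≈ 45.00°
|L| = 5 / 7.0711 ≈ 0.7071
Gain = 20 log₁₀(0.7071) ≈ -3.01 dB
∠L = 0.00° − 45.00° = -45.00°

-3.0 dB, -45.0°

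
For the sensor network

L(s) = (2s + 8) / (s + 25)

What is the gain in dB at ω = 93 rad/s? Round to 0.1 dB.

5.7 dB

Substitute s = j93:
Numerator: 2(j93) + 8 = 8 + j186
Denominator: (j93) + 25 = 25 + j93
|N| = √(8² + 186²) ≈ 186.17, ∠N ≈ 87.54°
|D| = √(25² + 93²) ≈ 96.302, ∠D ≈ 74.95°
|L| = 186.17 / 96.302 ≈ 1.9332
Gain = 20 log₁₀(1.9332) ≈ 5.73 dB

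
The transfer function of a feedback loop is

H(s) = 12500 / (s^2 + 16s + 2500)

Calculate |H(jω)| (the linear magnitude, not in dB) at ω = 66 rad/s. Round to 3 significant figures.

5.85

At s = jω = j66:
quadratic: (j66)² + 16·j66 + 2500 = -1856 + j1056 → |·| ≈ 2135.4, ∠ ≈ 150.36°
|H| = 12500 / 2135.4 ≈ 5.8537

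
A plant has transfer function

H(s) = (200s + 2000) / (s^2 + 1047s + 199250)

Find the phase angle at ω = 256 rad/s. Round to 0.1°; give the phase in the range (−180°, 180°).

Substitute s = j256:
Numerator: 200(j256) + 2000 = 2000 + j51200
Denominator: (j256)^2 + 1047(j256) + 199250 = 133714 + j268032
|N| = √(2000² + 51200²) ≈ 51239, ∠N ≈ 87.76°
|D| = √(133714² + 268032²) ≈ 2.9953e+05, ∠D ≈ 63.49°
∠H = 87.76° − 63.49° = 24.27°

24.3°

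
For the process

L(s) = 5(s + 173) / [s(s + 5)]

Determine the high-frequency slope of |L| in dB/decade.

Each pole contributes −20 dB/decade at high frequency; each zero contributes +20 dB/decade.
Net: 1 zero(s) − 2 pole(s) → -20 dB/decade.

-20 dB/decade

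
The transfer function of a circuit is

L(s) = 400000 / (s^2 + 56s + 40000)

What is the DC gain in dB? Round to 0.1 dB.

20.0 dB

L(0) = 400000 / 40000 = 10
20 log₁₀(10) ≈ 20.00 dB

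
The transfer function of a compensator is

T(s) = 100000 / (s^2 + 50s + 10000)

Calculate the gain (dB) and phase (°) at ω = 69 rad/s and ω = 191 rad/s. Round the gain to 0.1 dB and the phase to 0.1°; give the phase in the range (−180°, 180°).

At s = jω = j69:
quadratic: (j69)² + 50·j69 + 10000 = 5239 + j3450 → |·| ≈ 6272.9, ∠ ≈ 33.37°
|T| = 100000 / 6272.9 ≈ 15.942
Gain = 20 log₁₀(15.942) ≈ 24.05 dB
∠T = 0.00° − 33.37° = -33.37°

At s = jω = j191:
quadratic: (j191)² + 50·j191 + 10000 = -26481 + j9550 → |·| ≈ 28150, ∠ ≈ 160.17°
|T| = 100000 / 28150 ≈ 3.5524
Gain = 20 log₁₀(3.5524) ≈ 11.01 dB
∠T = 0.00° − 160.17° = -160.17°

ω = 69: 24.1 dB, -33.4°; ω = 191: 11.0 dB, -160.2°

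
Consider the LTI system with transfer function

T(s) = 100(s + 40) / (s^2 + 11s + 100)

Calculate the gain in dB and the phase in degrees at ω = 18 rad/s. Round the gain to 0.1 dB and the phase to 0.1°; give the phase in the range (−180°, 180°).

At s = jω = j18:
zero (s+40): 40 + j18 → |·| = √(40²+18²) = √1924 ≈ 43.863, ∠ = arctan(18/40) ≈ 24.23°
quadratic: (j18)² + 11·j18 + 100 = -224 + j198 → |·| ≈ 298.96, ∠ ≈ 138.53°
|T| = 100 · 43.863 / 298.96 ≈ 14.672
Gain = 20 log₁₀(14.672) ≈ 23.33 dB
∠T = 24.23° − 138.53° = -114.30°

23.3 dB, -114.3°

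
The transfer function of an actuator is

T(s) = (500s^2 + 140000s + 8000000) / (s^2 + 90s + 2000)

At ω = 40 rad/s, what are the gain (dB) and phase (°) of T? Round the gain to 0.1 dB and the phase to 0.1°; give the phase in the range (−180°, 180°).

68.0 dB, -45.8°

Substitute s = j40:
Numerator: 500(j40)^2 + 140000(j40) + 8000000 = 7200000 + j5600000
Denominator: (j40)^2 + 90(j40) + 2000 = 400 + j3600
|N| = √(7200000² + 5600000²) ≈ 9.1214e+06, ∠N ≈ 37.87°
|D| = √(400² + 3600²) ≈ 3622.2, ∠D ≈ 83.66°
|T| = 9.1214e+06 / 3622.2 ≈ 2518.2
Gain = 20 log₁₀(2518.2) ≈ 68.02 dB
∠T = 37.87° − 83.66° = -45.79°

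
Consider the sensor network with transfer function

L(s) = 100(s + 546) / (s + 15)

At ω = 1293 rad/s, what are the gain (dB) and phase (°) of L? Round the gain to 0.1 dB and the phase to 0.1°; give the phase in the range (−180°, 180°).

At s = jω = j1293:
zero (s+546): 546 + j1293 → |·| = √(546²+1293²) = √1969965 ≈ 1403.6, ∠ = arctan(1293/546) ≈ 67.11°
pole (s+15): 15 + j1293 → |·| = √(15²+1293²) = √1672074 ≈ 1293.1, ∠ = arctan(1293/15) ≈ 89.34°
|L| = 100 · 1403.6 / 1293.1 ≈ 108.55
Gain = 20 log₁₀(108.55) ≈ 40.71 dB
∠L = 67.11° − 89.34° = -22.23°

40.7 dB, -22.2°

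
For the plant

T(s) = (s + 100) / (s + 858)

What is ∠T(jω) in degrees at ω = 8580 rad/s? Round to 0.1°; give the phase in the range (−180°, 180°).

Substitute s = j8580:
Numerator: (j8580) + 100 = 100 + j8580
Denominator: (j8580) + 858 = 858 + j8580
|N| = √(100² + 8580²) ≈ 8580.6, ∠N ≈ 89.33°
|D| = √(858² + 8580²) ≈ 8622.8, ∠D ≈ 84.29°
∠T = 89.33° − 84.29° = 5.04°

5.0°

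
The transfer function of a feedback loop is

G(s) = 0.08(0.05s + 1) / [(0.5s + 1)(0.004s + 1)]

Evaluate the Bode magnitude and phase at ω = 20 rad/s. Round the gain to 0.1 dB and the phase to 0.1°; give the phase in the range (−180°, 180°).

-39.0 dB, -43.9°

At ω = 20 rad/s:
zero (1 + j20·0.05) = 1 + j1 → |·| ≈ 1.4142, ∠ ≈ 45.00°
pole (1 + j20·0.5) = 1 + j10 → |·| ≈ 10.05, ∠ ≈ 84.29°
pole (1 + j20·0.004) = 1 + j0.08 → |·| ≈ 1.0032, ∠ ≈ 4.57°
|G| = 0.08 · 1.4142 / (10.05 · 1.0032) ≈ 0.011221
Gain = 20 log₁₀(0.011221) ≈ -39.00 dB
∠G = (45.00°) − (84.29° + 4.57°) = -43.86°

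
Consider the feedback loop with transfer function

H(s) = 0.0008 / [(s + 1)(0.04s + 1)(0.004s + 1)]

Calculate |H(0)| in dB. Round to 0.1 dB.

H(0) = 0.0008 · 1 / 1 = 0.0008
20 log₁₀(0.0008) ≈ -61.94 dB

-61.9 dB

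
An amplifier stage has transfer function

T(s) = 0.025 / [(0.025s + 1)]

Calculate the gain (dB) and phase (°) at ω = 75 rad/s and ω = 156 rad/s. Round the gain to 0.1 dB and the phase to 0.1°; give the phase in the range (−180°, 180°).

At ω = 75 rad/s:
pole (1 + j75·0.025) = 1 + j1.875 → |·| ≈ 2.125, ∠ ≈ 61.93°
|T| = 0.025 · 1 / (2.125) ≈ 0.011765
Gain = 20 log₁₀(0.011765) ≈ -38.59 dB
∠T = (0°) − (61.93°) = -61.93°

At ω = 156 rad/s:
pole (1 + j156·0.025) = 1 + j3.9 → |·| ≈ 4.0262, ∠ ≈ 75.62°
|T| = 0.025 · 1 / (4.0262) ≈ 0.0062093
Gain = 20 log₁₀(0.0062093) ≈ -44.14 dB
∠T = (0°) − (75.62°) = -75.62°

ω = 75: -38.6 dB, -61.9°; ω = 156: -44.1 dB, -75.6°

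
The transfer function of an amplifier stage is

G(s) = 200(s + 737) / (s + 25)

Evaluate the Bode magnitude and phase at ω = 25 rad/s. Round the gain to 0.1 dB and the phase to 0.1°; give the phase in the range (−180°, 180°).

At s = jω = j25:
zero (s+737): 737 + j25 → |·| = √(737²+25²) = √543794 ≈ 737.42, ∠ = arctan(25/737) ≈ 1.94°
pole (s+25): 25 + j25 → |·| = √(25²+25²) = √1250 ≈ 35.355, ∠ = arctan(25/25) ≈ 45.00°
|G| = 200 · 737.42 / 35.355 ≈ 4171.5
Gain = 20 log₁₀(4171.5) ≈ 72.41 dB
∠G = 1.94° − 45.00° = -43.06°

72.4 dB, -43.1°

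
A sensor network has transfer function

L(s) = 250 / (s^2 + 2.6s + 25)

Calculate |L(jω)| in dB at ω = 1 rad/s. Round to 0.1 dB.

20.3 dB

At s = jω = j1:
quadratic: (j1)² + 2.6·j1 + 25 = 24 + j2.6 → |·| ≈ 24.14, ∠ ≈ 6.18°
|L| = 250 / 24.14 ≈ 10.356
Gain = 20 log₁₀(10.356) ≈ 20.30 dB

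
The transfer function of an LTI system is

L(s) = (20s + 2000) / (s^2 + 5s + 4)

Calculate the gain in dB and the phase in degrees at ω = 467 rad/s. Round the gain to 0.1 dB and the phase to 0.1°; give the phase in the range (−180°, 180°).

-27.2 dB, -101.5°

Substitute s = j467:
Numerator: 20(j467) + 2000 = 2000 + j9340
Denominator: (j467)^2 + 5(j467) + 4 = -218085 + j2335
|N| = √(2000² + 9340²) ≈ 9551.7, ∠N ≈ 77.91°
|D| = √(218085² + 2335²) ≈ 2.181e+05, ∠D ≈ 179.39°
|L| = 9551.7 / 2.181e+05 ≈ 0.043795
Gain = 20 log₁₀(0.043795) ≈ -27.17 dB
∠L = 77.91° − 179.39° = -101.48°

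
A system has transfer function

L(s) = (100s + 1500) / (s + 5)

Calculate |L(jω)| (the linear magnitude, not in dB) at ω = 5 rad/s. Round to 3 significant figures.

Substitute s = j5:
Numerator: 100(j5) + 1500 = 1500 + j500
Denominator: (j5) + 5 = 5 + j5
|N| = √(1500² + 500²) ≈ 1581.1, ∠N ≈ 18.43°
|D| = √(5² + 5²) ≈ 7.0711, ∠D ≈ 45.00°
|L| = 1581.1 / 7.0711 ≈ 223.6

224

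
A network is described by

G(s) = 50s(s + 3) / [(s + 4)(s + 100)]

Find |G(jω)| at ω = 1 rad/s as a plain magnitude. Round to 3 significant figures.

At s = jω = j1:
zero (s+3): 3 + j1 → |·| = √(3²+1²) = √10 ≈ 3.1623, ∠ = arctan(1/3) ≈ 18.43°
zero at origin: s = j1 → |·| = 1, ∠ = 90.00°
pole (s+4): 4 + j1 → |·| = √(4²+1²) = √17 ≈ 4.1231, ∠ = arctan(1/4) ≈ 14.04°
pole (s+100): 100 + j1 → |·| = √(100²+1²) = √10001 ≈ 100, ∠ = arctan(1/100) ≈ 0.57°
|G| = 50 · 3.1623 / 412.31 ≈ 0.38349

0.383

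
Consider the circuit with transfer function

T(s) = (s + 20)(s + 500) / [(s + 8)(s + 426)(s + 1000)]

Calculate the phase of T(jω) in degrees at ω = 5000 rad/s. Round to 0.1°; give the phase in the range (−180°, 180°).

At s = jω = j5000:
zero (s+20): 20 + j5000 → |·| = √(20²+5000²) = √25000400 ≈ 5000, ∠ = arctan(5000/20) ≈ 89.77°
zero (s+500): 500 + j5000 → |·| = √(500²+5000²) = √25250000 ≈ 5024.9, ∠ = arctan(5000/500) ≈ 84.29°
pole (s+8): 8 + j5000 → |·| = √(8²+5000²) = √25000064 ≈ 5000, ∠ = arctan(5000/8) ≈ 89.91°
pole (s+426): 426 + j5000 → |·| = √(426²+5000²) = √25181476 ≈ 5018.1, ∠ = arctan(5000/426) ≈ 85.13°
pole (s+1000): 1000 + j5000 → |·| = √(1000²+5000²) = √26000000 ≈ 5099, ∠ = arctan(5000/1000) ≈ 78.69°
∠T = 174.06° − 253.73° = -79.67°

-79.7°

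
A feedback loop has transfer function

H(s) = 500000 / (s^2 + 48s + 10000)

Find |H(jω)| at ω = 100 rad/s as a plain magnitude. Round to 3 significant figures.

At s = jω = j100:
quadratic: (j100)² + 48·j100 + 10000 = 0 + j4800 → |·| ≈ 4800, ∠ ≈ 90.00°
|H| = 500000 / 4800 ≈ 104.17

104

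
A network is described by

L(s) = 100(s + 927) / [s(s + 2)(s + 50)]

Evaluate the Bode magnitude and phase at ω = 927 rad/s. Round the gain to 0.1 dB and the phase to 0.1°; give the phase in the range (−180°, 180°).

At s = jω = j927:
zero (s+927): 927 + j927 → |·| = √(927²+927²) = √1718658 ≈ 1311, ∠ = arctan(927/927) ≈ 45.00°
pole (s+2): 2 + j927 → |·| = √(2²+927²) = √859333 ≈ 927, ∠ = arctan(927/2) ≈ 89.88°
pole (s+50): 50 + j927 → |·| = √(50²+927²) = √861829 ≈ 928.35, ∠ = arctan(927/50) ≈ 86.91°
pole at origin: |s| = 927, ∠ = 90.00° (in denominator)
|L| = 100 · 1311 / 7.9776e+08 ≈ 0.00016434
Gain = 20 log₁₀(0.00016434) ≈ -75.69 dB
∠L = 45.00° − 266.79° = -221.79° ≡ 138.21° (principal value)

-75.7 dB, 138.2°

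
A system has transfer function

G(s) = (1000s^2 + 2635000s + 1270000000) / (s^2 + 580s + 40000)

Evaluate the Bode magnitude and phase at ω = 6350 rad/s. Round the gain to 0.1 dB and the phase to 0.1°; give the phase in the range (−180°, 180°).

60.4 dB, -18.0°

Substitute s = j6350:
Numerator: 1000(j6350)^2 + 2635000(j6350) + 1270000000 = -39052500000 + j16732250000
Denominator: (j6350)^2 + 580(j6350) + 40000 = -40282500 + j3683000
|N| = √(39052500000² + 16732250000²) ≈ 4.2486e+10, ∠N ≈ 156.81°
|D| = √(40282500² + 3683000²) ≈ 4.0451e+07, ∠D ≈ 174.78°
|G| = 4.2486e+10 / 4.0451e+07 ≈ 1050.3
Gain = 20 log₁₀(1050.3) ≈ 60.43 dB
∠G = 156.81° − 174.78° = -17.97°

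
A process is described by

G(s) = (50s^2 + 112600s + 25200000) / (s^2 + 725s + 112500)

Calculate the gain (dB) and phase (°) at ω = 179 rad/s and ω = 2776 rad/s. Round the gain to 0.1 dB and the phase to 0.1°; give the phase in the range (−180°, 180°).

ω = 179: 46.2 dB, -17.7°; ω = 2776: 35.7 dB, -26.1°

Substitute s = j179:
Numerator: 50(j179)^2 + 112600(j179) + 25200000 = 23597950 + j20155400
Denominator: (j179)^2 + 725(j179) + 112500 = 80459 + j129775
|N| = √(23597950² + 20155400²) ≈ 3.1034e+07, ∠N ≈ 40.50°
|D| = √(80459² + 129775²) ≈ 1.5269e+05, ∠D ≈ 58.20°
|G| = 3.1034e+07 / 1.5269e+05 ≈ 203.25
Gain = 20 log₁₀(203.25) ≈ 46.16 dB
∠G = 40.50° − 58.20° = -17.70°

Substitute s = j2776:
Numerator: 50(j2776)^2 + 112600(j2776) + 25200000 = -360108800 + j312577600
Denominator: (j2776)^2 + 725(j2776) + 112500 = -7593676 + j2012600
|N| = √(360108800² + 312577600²) ≈ 4.7685e+08, ∠N ≈ 139.04°
|D| = √(7593676² + 2012600²) ≈ 7.8559e+06, ∠D ≈ 165.16°
|G| = 4.7685e+08 / 7.8559e+06 ≈ 60.7
Gain = 20 log₁₀(60.7) ≈ 35.66 dB
∠G = 139.04° − 165.16° = -26.12°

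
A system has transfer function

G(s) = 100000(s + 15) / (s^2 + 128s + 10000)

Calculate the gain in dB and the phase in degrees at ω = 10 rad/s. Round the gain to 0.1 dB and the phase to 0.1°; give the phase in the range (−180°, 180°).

45.1 dB, 26.3°

At s = jω = j10:
zero (s+15): 15 + j10 → |·| = √(15²+10²) = √325 ≈ 18.028, ∠ = arctan(10/15) ≈ 33.69°
quadratic: (j10)² + 128·j10 + 10000 = 9900 + j1280 → |·| ≈ 9982.4, ∠ ≈ 7.37°
|G| = 100000 · 18.028 / 9982.4 ≈ 180.6
Gain = 20 log₁₀(180.6) ≈ 45.13 dB
∠G = 33.69° − 7.37° = 26.32°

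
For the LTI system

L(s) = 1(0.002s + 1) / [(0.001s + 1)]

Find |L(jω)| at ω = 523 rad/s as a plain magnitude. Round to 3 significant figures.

1.28

At ω = 523 rad/s:
zero (1 + j523·0.002) = 1 + j1.046 → |·| ≈ 1.4471, ∠ ≈ 46.29°
pole (1 + j523·0.001) = 1 + j0.523 → |·| ≈ 1.1285, ∠ ≈ 27.61°
|L| = 1 · 1.4471 / (1.1285) ≈ 1.2823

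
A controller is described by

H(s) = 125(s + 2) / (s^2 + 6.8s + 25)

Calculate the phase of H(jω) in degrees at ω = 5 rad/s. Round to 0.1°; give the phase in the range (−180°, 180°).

-21.8°

At s = jω = j5:
zero (s+2): 2 + j5 → |·| = √(2²+5²) = √29 ≈ 5.3852, ∠ = arctan(5/2) ≈ 68.20°
quadratic: (j5)² + 6.8·j5 + 25 = 0 + j34 → |·| ≈ 34, ∠ ≈ 90.00°
∠H = 68.20° − 90.00° = -21.80°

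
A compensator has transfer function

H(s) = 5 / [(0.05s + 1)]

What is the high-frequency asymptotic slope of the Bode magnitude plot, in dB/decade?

-20 dB/decade

Each pole contributes −20 dB/decade at high frequency; each zero contributes +20 dB/decade.
Net: 0 zero(s) − 1 pole(s) → -20 dB/decade.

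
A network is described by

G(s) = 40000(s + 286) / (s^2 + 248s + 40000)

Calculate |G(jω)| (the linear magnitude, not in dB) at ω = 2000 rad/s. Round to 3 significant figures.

20.2

At s = jω = j2000:
zero (s+286): 286 + j2000 → |·| = √(286²+2000²) = √4081796 ≈ 2020.3, ∠ = arctan(2000/286) ≈ 81.86°
quadratic: (j2000)² + 248·j2000 + 40000 = -3960000 + j496000 → |·| ≈ 3.9909e+06, ∠ ≈ 172.86°
|G| = 40000 · 2020.3 / 3.9909e+06 ≈ 20.249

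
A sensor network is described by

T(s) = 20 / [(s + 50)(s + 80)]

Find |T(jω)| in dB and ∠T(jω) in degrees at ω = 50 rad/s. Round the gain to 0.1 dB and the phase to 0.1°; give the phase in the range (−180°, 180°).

-50.5 dB, -77.0°

At s = jω = j50:
pole (s+50): 50 + j50 → |·| = √(50²+50²) = √5000 ≈ 70.711, ∠ = arctan(50/50) ≈ 45.00°
pole (s+80): 80 + j50 → |·| = √(80²+50²) = √8900 ≈ 94.34, ∠ = arctan(50/80) ≈ 32.01°
|T| = 20 / 6670.9 ≈ 0.0029981
Gain = 20 log₁₀(0.0029981) ≈ -50.46 dB
∠T = 0.00° − 77.01° = -77.01°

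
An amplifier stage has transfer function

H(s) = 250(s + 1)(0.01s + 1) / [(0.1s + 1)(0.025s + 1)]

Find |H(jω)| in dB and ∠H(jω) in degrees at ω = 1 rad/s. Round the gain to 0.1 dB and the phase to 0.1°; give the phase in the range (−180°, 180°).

50.9 dB, 38.4°

At ω = 1 rad/s:
zero (1 + j1·1) = 1 + j1 → |·| ≈ 1.4142, ∠ ≈ 45.00°
zero (1 + j1·0.01) = 1 + j0.01 → |·| ≈ 1, ∠ ≈ 0.57°
pole (1 + j1·0.1) = 1 + j0.1 → |·| ≈ 1.005, ∠ ≈ 5.71°
pole (1 + j1·0.025) = 1 + j0.025 → |·| ≈ 1.0003, ∠ ≈ 1.43°
|H| = 250 · 1.4142 · 1 / (1.005 · 1.0003) ≈ 351.69
Gain = 20 log₁₀(351.69) ≈ 50.92 dB
∠H = (45.00° + 0.57°) − (5.71° + 1.43°) = 38.43°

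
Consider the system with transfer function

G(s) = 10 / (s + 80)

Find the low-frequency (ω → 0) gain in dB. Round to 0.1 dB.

-18.1 dB

G(0) = 10 / (80) = 0.125
20 log₁₀(0.125) ≈ -18.06 dB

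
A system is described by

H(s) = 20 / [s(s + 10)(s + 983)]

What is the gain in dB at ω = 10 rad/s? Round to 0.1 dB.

At s = jω = j10:
pole (s+10): 10 + j10 → |·| = √(10²+10²) = √200 ≈ 14.142, ∠ = arctan(10/10) ≈ 45.00°
pole (s+983): 983 + j10 → |·| = √(983²+10²) = √966389 ≈ 983.05, ∠ = arctan(10/983) ≈ 0.58°
pole at origin: |s| = 10, ∠ = 90.00° (in denominator)
|H| = 20 / 1.3902e+05 ≈ 0.00014386
Gain = 20 log₁₀(0.00014386) ≈ -76.84 dB

-76.8 dB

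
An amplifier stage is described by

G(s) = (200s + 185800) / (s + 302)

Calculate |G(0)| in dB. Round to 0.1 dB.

55.8 dB

G(0) = 185800 / 302 ≈ 615.23
20 log₁₀(615.23) ≈ 55.78 dB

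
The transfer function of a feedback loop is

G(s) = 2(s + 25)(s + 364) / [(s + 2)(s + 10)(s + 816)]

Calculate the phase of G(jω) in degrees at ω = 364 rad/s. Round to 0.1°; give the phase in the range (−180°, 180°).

At s = jω = j364:
zero (s+25): 25 + j364 → |·| = √(25²+364²) = √133121 ≈ 364.86, ∠ = arctan(364/25) ≈ 86.07°
zero (s+364): 364 + j364 → |·| = √(364²+364²) = √264992 ≈ 514.77, ∠ = arctan(364/364) ≈ 45.00°
pole (s+2): 2 + j364 → |·| = √(2²+364²) = √132500 ≈ 364.01, ∠ = arctan(364/2) ≈ 89.69°
pole (s+10): 10 + j364 → |·| = √(10²+364²) = √132596 ≈ 364.14, ∠ = arctan(364/10) ≈ 88.43°
pole (s+816): 816 + j364 → |·| = √(816²+364²) = √798352 ≈ 893.51, ∠ = arctan(364/816) ≈ 24.04°
∠G = 131.07° − 202.16° = -71.09°

-71.1°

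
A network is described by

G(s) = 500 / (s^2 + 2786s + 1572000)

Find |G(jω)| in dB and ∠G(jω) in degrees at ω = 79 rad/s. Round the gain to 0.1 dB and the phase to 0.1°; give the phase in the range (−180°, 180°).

-70.0 dB, -8.0°

Substitute s = j79:
Numerator: 500 = 500 + j0
Denominator: (j79)^2 + 2786(j79) + 1572000 = 1565759 + j220094
|N| = √(500² + 0²) ≈ 500, ∠N ≈ 0.00°
|D| = √(1565759² + 220094²) ≈ 1.5812e+06, ∠D ≈ 8.00°
|G| = 500 / 1.5812e+06 ≈ 0.00031622
Gain = 20 log₁₀(0.00031622) ≈ -70.00 dB
∠G = 0.00° − 8.00° = -8.00°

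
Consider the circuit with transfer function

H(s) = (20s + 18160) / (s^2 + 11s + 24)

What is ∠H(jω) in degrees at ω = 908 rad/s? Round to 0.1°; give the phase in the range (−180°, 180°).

Substitute s = j908:
Numerator: 20(j908) + 18160 = 18160 + j18160
Denominator: (j908)^2 + 11(j908) + 24 = -824440 + j9988
|N| = √(18160² + 18160²) ≈ 25682, ∠N ≈ 45.00°
|D| = √(824440² + 9988²) ≈ 8.245e+05, ∠D ≈ 179.31°
∠H = 45.00° − 179.31° = -134.31°

-134.3°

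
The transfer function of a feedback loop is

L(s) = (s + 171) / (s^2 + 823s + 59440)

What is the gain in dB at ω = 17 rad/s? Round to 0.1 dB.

Substitute s = j17:
Numerator: (j17) + 171 = 171 + j17
Denominator: (j17)^2 + 823(j17) + 59440 = 59151 + j13991
|N| = √(171² + 17²) ≈ 171.84, ∠N ≈ 5.68°
|D| = √(59151² + 13991²) ≈ 60783, ∠D ≈ 13.31°
|L| = 171.84 / 60783 ≈ 0.0028271
Gain = 20 log₁₀(0.0028271) ≈ -50.97 dB

-51.0 dB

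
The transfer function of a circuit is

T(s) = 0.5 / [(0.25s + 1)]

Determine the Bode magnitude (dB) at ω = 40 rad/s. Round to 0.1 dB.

-26.1 dB

At ω = 40 rad/s:
pole (1 + j40·0.25) = 1 + j10 → |·| ≈ 10.05, ∠ ≈ 84.29°
|T| = 0.5 · 1 / (10.05) ≈ 0.049751
Gain = 20 log₁₀(0.049751) ≈ -26.06 dB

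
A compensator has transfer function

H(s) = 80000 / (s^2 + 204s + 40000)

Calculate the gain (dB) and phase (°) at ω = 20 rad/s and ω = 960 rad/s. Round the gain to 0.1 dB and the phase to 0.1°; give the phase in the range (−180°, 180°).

ω = 20: 6.1 dB, -5.9°; ω = 960: -21.1 dB, -167.5°

At s = jω = j20:
quadratic: (j20)² + 204·j20 + 40000 = 39600 + j4080 → |·| ≈ 39810, ∠ ≈ 5.88°
|H| = 80000 / 39810 ≈ 2.0095
Gain = 20 log₁₀(2.0095) ≈ 6.06 dB
∠H = 0.00° − 5.88° = -5.88°

At s = jω = j960:
quadratic: (j960)² + 204·j960 + 40000 = -881600 + j195840 → |·| ≈ 9.0309e+05, ∠ ≈ 167.48°
|H| = 80000 / 9.0309e+05 ≈ 0.088585
Gain = 20 log₁₀(0.088585) ≈ -21.05 dB
∠H = 0.00° − 167.48° = -167.48°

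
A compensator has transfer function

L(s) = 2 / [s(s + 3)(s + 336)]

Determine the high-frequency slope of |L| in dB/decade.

-60 dB/decade

Each pole contributes −20 dB/decade at high frequency; each zero contributes +20 dB/decade.
Net: 0 zero(s) − 3 pole(s) → -60 dB/decade.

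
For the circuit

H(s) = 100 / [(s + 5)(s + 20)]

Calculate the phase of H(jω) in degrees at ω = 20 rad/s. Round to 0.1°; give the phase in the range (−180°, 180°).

At s = jω = j20:
pole (s+5): 5 + j20 → |·| = √(5²+20²) = √425 ≈ 20.616, ∠ = arctan(20/5) ≈ 75.96°
pole (s+20): 20 + j20 → |·| = √(20²+20²) = √800 ≈ 28.284, ∠ = arctan(20/20) ≈ 45.00°
∠H = 0.00° − 120.96° = -120.96°

-121.0°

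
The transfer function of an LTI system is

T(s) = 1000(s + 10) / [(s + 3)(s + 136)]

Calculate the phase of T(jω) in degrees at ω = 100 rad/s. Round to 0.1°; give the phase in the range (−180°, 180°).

At s = jω = j100:
zero (s+10): 10 + j100 → |·| = √(10²+100²) = √10100 ≈ 100.5, ∠ = arctan(100/10) ≈ 84.29°
pole (s+3): 3 + j100 → |·| = √(3²+100²) = √10009 ≈ 100.04, ∠ = arctan(100/3) ≈ 88.28°
pole (s+136): 136 + j100 → |·| = √(136²+100²) = √28496 ≈ 168.81, ∠ = arctan(100/136) ≈ 36.33°
∠T = 84.29° − 124.61° = -40.32°

-40.3°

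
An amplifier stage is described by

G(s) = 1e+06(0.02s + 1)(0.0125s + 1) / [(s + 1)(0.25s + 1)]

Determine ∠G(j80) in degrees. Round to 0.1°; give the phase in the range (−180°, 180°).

At ω = 80 rad/s:
zero (1 + j80·0.02) = 1 + j1.6 → |·| ≈ 1.8868, ∠ ≈ 57.99°
zero (1 + j80·0.0125) = 1 + j1 → |·| ≈ 1.4142, ∠ ≈ 45.00°
pole (1 + j80·1) = 1 + j80 → |·| ≈ 80.006, ∠ ≈ 89.28°
pole (1 + j80·0.25) = 1 + j20 → |·| ≈ 20.025, ∠ ≈ 87.14°
∠G = (57.99° + 45.00°) − (89.28° + 87.14°) = -73.43°

-73.4°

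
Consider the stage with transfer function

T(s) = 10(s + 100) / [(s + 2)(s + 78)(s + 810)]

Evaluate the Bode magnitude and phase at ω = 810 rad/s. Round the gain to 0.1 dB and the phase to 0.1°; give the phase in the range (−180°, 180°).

-99.3 dB, -136.4°

At s = jω = j810:
zero (s+100): 100 + j810 → |·| = √(100²+810²) = √666100 ≈ 816.15, ∠ = arctan(810/100) ≈ 82.96°
pole (s+2): 2 + j810 → |·| = √(2²+810²) = √656104 ≈ 810, ∠ = arctan(810/2) ≈ 89.86°
pole (s+78): 78 + j810 → |·| = √(78²+810²) = √662184 ≈ 813.75, ∠ = arctan(810/78) ≈ 84.50°
pole (s+810): 810 + j810 → |·| = √(810²+810²) = √1312200 ≈ 1145.5, ∠ = arctan(810/810) ≈ 45.00°
|T| = 10 · 816.15 / 7.5504e+08 ≈ 1.0809e-05
Gain = 20 log₁₀(1.0809e-05) ≈ -99.32 dB
∠T = 82.96° − 219.36° = -136.40°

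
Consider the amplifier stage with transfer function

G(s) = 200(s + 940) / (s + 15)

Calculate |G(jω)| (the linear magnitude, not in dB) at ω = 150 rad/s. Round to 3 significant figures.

At s = jω = j150:
zero (s+940): 940 + j150 → |·| = √(940²+150²) = √906100 ≈ 951.89, ∠ = arctan(150/940) ≈ 9.07°
pole (s+15): 15 + j150 → |·| = √(15²+150²) = √22725 ≈ 150.75, ∠ = arctan(150/15) ≈ 84.29°
|G| = 200 · 951.89 / 150.75 ≈ 1262.9

1.26e+03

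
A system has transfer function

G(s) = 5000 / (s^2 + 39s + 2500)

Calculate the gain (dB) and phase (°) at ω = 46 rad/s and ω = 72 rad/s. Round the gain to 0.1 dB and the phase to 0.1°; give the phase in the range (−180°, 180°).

ω = 46: 8.7 dB, -77.9°; ω = 72: 2.2 dB, -133.7°

At s = jω = j46:
quadratic: (j46)² + 39·j46 + 2500 = 384 + j1794 → |·| ≈ 1834.6, ∠ ≈ 77.92°
|G| = 5000 / 1834.6 ≈ 2.7254
Gain = 20 log₁₀(2.7254) ≈ 8.71 dB
∠G = 0.00° − 77.92° = -77.92°

At s = jω = j72:
quadratic: (j72)² + 39·j72 + 2500 = -2684 + j2808 → |·| ≈ 3884.4, ∠ ≈ 133.71°
|G| = 5000 / 3884.4 ≈ 1.2872
Gain = 20 log₁₀(1.2872) ≈ 2.19 dB
∠G = 0.00° − 133.71° = -133.71°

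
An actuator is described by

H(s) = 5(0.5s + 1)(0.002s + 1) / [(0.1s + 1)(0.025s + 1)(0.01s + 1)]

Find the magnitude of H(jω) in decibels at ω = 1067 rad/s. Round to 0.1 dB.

-13.7 dB

At ω = 1067 rad/s:
zero (1 + j1067·0.5) = 1 + j533.5 → |·| ≈ 533.5, ∠ ≈ 89.89°
zero (1 + j1067·0.002) = 1 + j2.134 → |·| ≈ 2.3567, ∠ ≈ 64.89°
pole (1 + j1067·0.1) = 1 + j106.7 → |·| ≈ 106.7, ∠ ≈ 89.46°
pole (1 + j1067·0.025) = 1 + j26.675 → |·| ≈ 26.694, ∠ ≈ 87.85°
pole (1 + j1067·0.01) = 1 + j10.67 → |·| ≈ 10.717, ∠ ≈ 84.65°
|H| = 5 · 533.5 · 2.3567 / (106.7 · 26.694 · 10.717) ≈ 0.20595
Gain = 20 log₁₀(0.20595) ≈ -13.72 dB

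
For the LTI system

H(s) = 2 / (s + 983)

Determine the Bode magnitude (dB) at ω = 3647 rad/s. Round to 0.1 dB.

At s = jω = j3647:
pole (s+983): 983 + j3647 → |·| = √(983²+3647²) = √14266898 ≈ 3777.2, ∠ = arctan(3647/983) ≈ 74.92°
|H| = 2 / 3777.2 ≈ 0.00052949
Gain = 20 log₁₀(0.00052949) ≈ -65.52 dB

-65.5 dB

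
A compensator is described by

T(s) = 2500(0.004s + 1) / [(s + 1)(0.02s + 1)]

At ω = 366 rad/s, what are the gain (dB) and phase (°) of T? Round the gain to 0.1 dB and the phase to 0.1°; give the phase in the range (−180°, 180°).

4.3 dB, -116.4°

At ω = 366 rad/s:
zero (1 + j366·0.004) = 1 + j1.464 → |·| ≈ 1.7729, ∠ ≈ 55.66°
pole (1 + j366·1) = 1 + j366 → |·| ≈ 366, ∠ ≈ 89.84°
pole (1 + j366·0.02) = 1 + j7.32 → |·| ≈ 7.388, ∠ ≈ 82.22°
|T| = 2500 · 1.7729 / (366 · 7.388) ≈ 1.6391
Gain = 20 log₁₀(1.6391) ≈ 4.29 dB
∠T = (55.66°) − (89.84° + 82.22°) = -116.40°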